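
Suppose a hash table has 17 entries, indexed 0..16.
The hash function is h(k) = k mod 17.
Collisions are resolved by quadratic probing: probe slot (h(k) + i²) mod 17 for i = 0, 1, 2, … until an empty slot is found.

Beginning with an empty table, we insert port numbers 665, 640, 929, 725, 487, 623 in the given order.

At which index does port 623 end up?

10

665: h=2 -> slot 2
640: h=11 -> slot 11
929: h=11, probe 11,12 -> slot 12
725: h=11, probe 11,12,15 -> slot 15
487: h=11, probe 11,12,15,3 -> slot 3
623: h=11, probe 11,12,15,3,10 -> slot 10
Table: [-, -, 665, 487, -, -, -, -, -, -, 623, 640, 929, -, -, 725, -]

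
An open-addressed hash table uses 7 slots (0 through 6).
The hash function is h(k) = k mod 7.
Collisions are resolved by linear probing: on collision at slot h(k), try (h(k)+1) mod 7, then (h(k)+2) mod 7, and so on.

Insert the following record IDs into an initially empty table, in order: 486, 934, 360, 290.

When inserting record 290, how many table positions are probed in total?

4

Insert 486: h=3, slot 3 empty => index 3.
Insert 934: h=3, slot 3 occupied => index 4.
Insert 360: h=3, slots 3,4 occupied => index 5.
Insert 290: h=3, slots 3,4,5 occupied => index 6.
Table: [∅, ∅, ∅, 486, 934, 360, 290]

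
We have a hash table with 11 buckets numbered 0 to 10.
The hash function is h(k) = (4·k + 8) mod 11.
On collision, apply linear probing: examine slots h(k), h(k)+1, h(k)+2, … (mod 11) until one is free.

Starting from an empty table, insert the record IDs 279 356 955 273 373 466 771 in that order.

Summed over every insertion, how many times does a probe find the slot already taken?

10

Insert 279: h=2, slot 2 empty → index 2.
Insert 356: h=2, slot 2 occupied → index 3.
Insert 955: h=0, slot 0 empty → index 0.
Insert 273: h=0, slot 0 occupied → index 1.
Insert 373: h=4, slot 4 empty → index 4.
Insert 466: h=2, slots 2,3,4 occupied → index 5.
Insert 771: h=1, slots 1,2,3,4,5 occupied → index 6.
Table: [955, 273, 279, 356, 373, 466, 771, -, -, -, -]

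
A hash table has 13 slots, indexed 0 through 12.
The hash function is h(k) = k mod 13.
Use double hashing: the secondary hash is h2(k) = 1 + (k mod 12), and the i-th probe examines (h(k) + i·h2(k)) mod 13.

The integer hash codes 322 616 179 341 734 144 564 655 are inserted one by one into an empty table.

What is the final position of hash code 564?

322: h=10 -> slot 10
616: h=5 -> slot 5
179: h=10, h2=12, probe 10,9 -> slot 9
341: h=3 -> slot 3
734: h=6 -> slot 6
144: h=1 -> slot 1
564: h=5, h2=1, probe 5,6,7 -> slot 7
655: h=5, h2=8, probe 5,0 -> slot 0
Table: [655, 144, ∅, 341, ∅, 616, 734, 564, ∅, 179, 322, ∅, ∅]

7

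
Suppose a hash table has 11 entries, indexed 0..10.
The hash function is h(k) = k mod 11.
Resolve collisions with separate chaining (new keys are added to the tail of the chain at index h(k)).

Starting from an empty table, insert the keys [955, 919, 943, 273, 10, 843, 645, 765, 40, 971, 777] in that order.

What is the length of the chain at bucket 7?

Insert 955: h=9, bucket 9 empty → new chain.
Insert 919: h=6, bucket 6 empty → new chain.
Insert 943: h=8, bucket 8 empty → new chain.
Insert 273: h=9, bucket 9 nonempty → append to chain.
Insert 10: h=10, bucket 10 empty → new chain.
Insert 843: h=7, bucket 7 empty → new chain.
Insert 645: h=7, bucket 7 nonempty → append to chain.
Insert 765: h=6, bucket 6 nonempty → append to chain.
Insert 40: h=7, bucket 7 nonempty → append to chain.
Insert 971: h=3, bucket 3 empty → new chain.
Insert 777: h=7, bucket 7 nonempty → append to chain.
Final buckets:
0: ∅
1: ∅
2: ∅
3: 971
4: ∅
5: ∅
6: 919 -> 765
7: 843 -> 645 -> 40 -> 777
8: 943
9: 955 -> 273
10: 10

4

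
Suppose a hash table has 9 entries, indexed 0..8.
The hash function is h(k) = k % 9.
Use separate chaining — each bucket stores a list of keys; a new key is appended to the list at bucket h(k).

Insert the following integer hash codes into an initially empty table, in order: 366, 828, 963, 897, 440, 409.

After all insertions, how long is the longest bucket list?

2

366 → bucket 6
828 → bucket 0
963 → bucket 0 (collision)
897 → bucket 6 (collision)
440 → bucket 8
409 → bucket 4
Final buckets:
0: 828 -> 963
1: —
2: —
3: —
4: 409
5: —
6: 366 -> 897
7: —
8: 440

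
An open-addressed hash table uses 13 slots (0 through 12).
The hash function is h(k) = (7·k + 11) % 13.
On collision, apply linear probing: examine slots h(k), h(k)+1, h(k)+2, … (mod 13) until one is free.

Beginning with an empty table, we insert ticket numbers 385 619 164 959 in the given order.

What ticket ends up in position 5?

959

Insert 385: h=2, slot 2 empty => index 2.
Insert 619: h=2, slot 2 occupied => index 3.
Insert 164: h=2, slots 2,3 occupied => index 4.
Insert 959: h=3, slots 3,4 occupied => index 5.
Table: [-, -, 385, 619, 164, 959, -, -, -, -, -, -, -]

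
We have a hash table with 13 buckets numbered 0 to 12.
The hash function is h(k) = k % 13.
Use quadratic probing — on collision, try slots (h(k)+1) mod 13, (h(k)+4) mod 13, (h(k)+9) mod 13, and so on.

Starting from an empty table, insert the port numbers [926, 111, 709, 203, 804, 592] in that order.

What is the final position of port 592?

10

926: h=3 → slot 3
111: h=7 → slot 7
709: h=7, probe 7,8 → slot 8
203: h=8, probe 8,9 → slot 9
804: h=11 → slot 11
592: h=7, probe 7,8,11,3,10 → slot 10
Table: [—, —, —, 926, —, —, —, 111, 709, 203, 592, 804, —]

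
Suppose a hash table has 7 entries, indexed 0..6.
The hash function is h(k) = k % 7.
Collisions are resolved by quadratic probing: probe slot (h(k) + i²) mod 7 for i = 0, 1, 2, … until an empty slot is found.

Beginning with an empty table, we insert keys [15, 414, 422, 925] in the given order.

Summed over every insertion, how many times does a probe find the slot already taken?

4

15: h=1 → slot 1
414: h=1, probe 1,2 → slot 2
422: h=2, probe 2,3 → slot 3
925: h=1, probe 1,2,5 → slot 5
Table: [_, 15, 414, 422, _, 925, _]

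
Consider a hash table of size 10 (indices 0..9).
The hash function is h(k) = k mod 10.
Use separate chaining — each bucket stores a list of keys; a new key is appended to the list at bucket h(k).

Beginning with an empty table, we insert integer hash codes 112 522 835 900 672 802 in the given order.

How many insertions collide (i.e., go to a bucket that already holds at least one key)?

Insert 112: h=2, bucket 2 empty -> new chain.
Insert 522: h=2, bucket 2 nonempty -> append to chain.
Insert 835: h=5, bucket 5 empty -> new chain.
Insert 900: h=0, bucket 0 empty -> new chain.
Insert 672: h=2, bucket 2 nonempty -> append to chain.
Insert 802: h=2, bucket 2 nonempty -> append to chain.
Final buckets:
0: 900
1: —
2: 112 -> 522 -> 672 -> 802
3: —
4: —
5: 835
6: —
7: —
8: —
9: —

3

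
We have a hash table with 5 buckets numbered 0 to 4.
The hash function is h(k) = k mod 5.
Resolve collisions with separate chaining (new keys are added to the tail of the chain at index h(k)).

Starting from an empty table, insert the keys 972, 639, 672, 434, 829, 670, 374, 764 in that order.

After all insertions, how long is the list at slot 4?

5

972 -> bucket 2
639 -> bucket 4
672 -> bucket 2 (collision)
434 -> bucket 4 (collision)
829 -> bucket 4 (collision)
670 -> bucket 0
374 -> bucket 4 (collision)
764 -> bucket 4 (collision)
Final buckets:
0: 670
1: _
2: 972 -> 672
3: _
4: 639 -> 434 -> 829 -> 374 -> 764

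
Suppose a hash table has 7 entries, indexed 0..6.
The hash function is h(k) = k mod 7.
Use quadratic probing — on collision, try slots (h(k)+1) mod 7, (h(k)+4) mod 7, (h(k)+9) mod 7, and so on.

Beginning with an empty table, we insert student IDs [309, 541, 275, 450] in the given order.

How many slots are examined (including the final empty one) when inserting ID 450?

3

309: h=1 => slot 1
541: h=2 => slot 2
275: h=2, probe 2,3 => slot 3
450: h=2, probe 2,3,6 => slot 6
Table: [., 309, 541, 275, ., ., 450]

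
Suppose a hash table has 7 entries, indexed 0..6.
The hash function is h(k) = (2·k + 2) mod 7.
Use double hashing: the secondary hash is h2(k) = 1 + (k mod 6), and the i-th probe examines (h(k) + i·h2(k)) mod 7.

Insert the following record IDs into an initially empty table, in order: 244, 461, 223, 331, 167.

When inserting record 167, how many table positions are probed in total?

244: h=0 → slot 0
461: h=0, h2=6, probe 0,6 → slot 6
223: h=0, h2=2, probe 0,2 → slot 2
331: h=6, h2=2, probe 6,1 → slot 1
167: h=0, h2=6, probe 0,6,5 → slot 5
Table: [244, 331, 223, -, -, 167, 461]

3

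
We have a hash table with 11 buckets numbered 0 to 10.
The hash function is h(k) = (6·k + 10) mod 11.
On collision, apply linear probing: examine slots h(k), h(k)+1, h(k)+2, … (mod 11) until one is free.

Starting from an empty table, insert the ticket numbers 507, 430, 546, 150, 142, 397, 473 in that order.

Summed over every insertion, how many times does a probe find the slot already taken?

4

507 hashes to 5; slot 5 is free -> place at 5.
430 hashes to 5; 5 taken -> place at 6.
546 hashes to 8; slot 8 is free -> place at 8.
150 hashes to 8; 8 taken -> place at 9.
142 hashes to 4; slot 4 is free -> place at 4.
397 hashes to 5; 5,6 taken -> place at 7.
473 hashes to 10; slot 10 is free -> place at 10.
Table: [—, —, —, —, 142, 507, 430, 397, 546, 150, 473]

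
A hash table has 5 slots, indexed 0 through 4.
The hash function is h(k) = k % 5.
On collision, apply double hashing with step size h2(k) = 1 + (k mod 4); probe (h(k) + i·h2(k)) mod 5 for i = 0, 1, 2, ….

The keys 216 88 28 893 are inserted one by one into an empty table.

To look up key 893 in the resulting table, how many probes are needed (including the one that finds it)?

216 hashes to 1; slot 1 is free => place at 1.
88 hashes to 3; slot 3 is free => place at 3.
28 hashes to 3, h2=1; 3 taken => place at 4.
893 hashes to 3, h2=2; 3 taken => place at 0.
Table: [893, 216, -, 88, 28]
Lookup 893: h=3, h2=2, probe 3,0 → found at 0.

2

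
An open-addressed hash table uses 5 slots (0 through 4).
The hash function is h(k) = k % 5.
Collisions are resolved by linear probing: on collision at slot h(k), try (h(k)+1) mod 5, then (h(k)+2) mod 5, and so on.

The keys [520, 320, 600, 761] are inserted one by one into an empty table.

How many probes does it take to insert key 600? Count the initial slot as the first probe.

520 hashes to 0; slot 0 is free -> place at 0.
320 hashes to 0; 0 taken -> place at 1.
600 hashes to 0; 0,1 taken -> place at 2.
761 hashes to 1; 1,2 taken -> place at 3.
Table: [520, 320, 600, 761, .]

3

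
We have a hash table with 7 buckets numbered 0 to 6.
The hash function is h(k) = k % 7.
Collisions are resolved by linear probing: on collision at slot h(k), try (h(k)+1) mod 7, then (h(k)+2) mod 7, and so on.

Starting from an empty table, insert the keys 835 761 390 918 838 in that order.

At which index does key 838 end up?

0

835: h=2 -> slot 2
761: h=5 -> slot 5
390: h=5, probe 5,6 -> slot 6
918: h=1 -> slot 1
838: h=5, probe 5,6,0 -> slot 0
Table: [838, 918, 835, -, -, 761, 390]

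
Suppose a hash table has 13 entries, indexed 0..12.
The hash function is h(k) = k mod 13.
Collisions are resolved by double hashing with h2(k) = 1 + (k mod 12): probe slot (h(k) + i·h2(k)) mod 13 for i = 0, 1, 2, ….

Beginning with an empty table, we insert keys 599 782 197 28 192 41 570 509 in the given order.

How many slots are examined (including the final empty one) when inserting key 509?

6

599 hashes to 1; slot 1 is free -> place at 1.
782 hashes to 2; slot 2 is free -> place at 2.
197 hashes to 2, h2=6; 2 taken -> place at 8.
28 hashes to 2, h2=5; 2 taken -> place at 7.
192 hashes to 10; slot 10 is free -> place at 10.
41 hashes to 2, h2=6; 2,8,1,7 taken -> place at 0.
570 hashes to 11; slot 11 is free -> place at 11.
509 hashes to 2, h2=6; 2,8,1,7,0 taken -> place at 6.
Table: [41, 599, 782, —, —, —, 509, 28, 197, —, 192, 570, —]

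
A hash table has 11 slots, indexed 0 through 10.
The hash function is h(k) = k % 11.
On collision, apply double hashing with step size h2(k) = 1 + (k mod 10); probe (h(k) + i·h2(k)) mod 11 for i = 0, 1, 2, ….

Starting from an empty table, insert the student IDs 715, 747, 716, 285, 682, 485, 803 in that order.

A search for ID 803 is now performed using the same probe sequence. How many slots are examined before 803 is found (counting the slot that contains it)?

2

715 hashes to 0; slot 0 is free → place at 0.
747 hashes to 10; slot 10 is free → place at 10.
716 hashes to 1; slot 1 is free → place at 1.
285 hashes to 10, h2=6; 10 taken → place at 5.
682 hashes to 0, h2=3; 0 taken → place at 3.
485 hashes to 1, h2=6; 1 taken → place at 7.
803 hashes to 0, h2=4; 0 taken → place at 4.
Table: [715, 716, _, 682, 803, 285, _, 485, _, _, 747]
Lookup 803: h=0, h2=4, probe 0,4 → found at 4.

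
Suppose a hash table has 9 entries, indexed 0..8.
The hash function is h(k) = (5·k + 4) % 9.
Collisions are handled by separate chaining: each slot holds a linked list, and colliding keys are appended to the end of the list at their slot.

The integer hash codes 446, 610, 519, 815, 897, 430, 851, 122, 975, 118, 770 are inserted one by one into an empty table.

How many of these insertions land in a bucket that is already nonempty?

6

Insert 446: h=2, bucket 2 empty → new chain.
Insert 610: h=3, bucket 3 empty → new chain.
Insert 519: h=7, bucket 7 empty → new chain.
Insert 815: h=2, bucket 2 nonempty → append to chain.
Insert 897: h=7, bucket 7 nonempty → append to chain.
Insert 430: h=3, bucket 3 nonempty → append to chain.
Insert 851: h=2, bucket 2 nonempty → append to chain.
Insert 122: h=2, bucket 2 nonempty → append to chain.
Insert 975: h=1, bucket 1 empty → new chain.
Insert 118: h=0, bucket 0 empty → new chain.
Insert 770: h=2, bucket 2 nonempty → append to chain.
Final buckets:
0: 118
1: 975
2: 446 -> 815 -> 851 -> 122 -> 770
3: 610 -> 430
4: .
5: .
6: .
7: 519 -> 897
8: .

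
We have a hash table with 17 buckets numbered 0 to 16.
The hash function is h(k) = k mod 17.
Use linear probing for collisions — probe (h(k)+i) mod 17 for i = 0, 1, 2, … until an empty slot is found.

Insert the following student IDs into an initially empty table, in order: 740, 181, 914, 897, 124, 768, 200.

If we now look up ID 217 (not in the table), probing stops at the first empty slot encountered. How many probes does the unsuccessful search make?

4

Insert 740: h=9, slot 9 empty => index 9.
Insert 181: h=11, slot 11 empty => index 11.
Insert 914: h=13, slot 13 empty => index 13.
Insert 897: h=13, slot 13 occupied => index 14.
Insert 124: h=5, slot 5 empty => index 5.
Insert 768: h=3, slot 3 empty => index 3.
Insert 200: h=13, slots 13,14 occupied => index 15.
Table: [∅, ∅, ∅, 768, ∅, 124, ∅, ∅, ∅, 740, ∅, 181, ∅, 914, 897, 200, ∅]
Lookup 217: h=13, probe 13,14,15,16 → slot 16 empty, not found.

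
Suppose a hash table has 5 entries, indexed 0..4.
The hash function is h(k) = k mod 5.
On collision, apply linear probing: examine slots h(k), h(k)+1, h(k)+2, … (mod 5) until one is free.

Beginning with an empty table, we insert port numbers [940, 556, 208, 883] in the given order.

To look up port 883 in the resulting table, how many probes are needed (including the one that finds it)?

940 hashes to 0; slot 0 is free -> place at 0.
556 hashes to 1; slot 1 is free -> place at 1.
208 hashes to 3; slot 3 is free -> place at 3.
883 hashes to 3; 3 taken -> place at 4.
Table: [940, 556, -, 208, 883]
Lookup 883: h=3, probe 3,4 → found at 4.

2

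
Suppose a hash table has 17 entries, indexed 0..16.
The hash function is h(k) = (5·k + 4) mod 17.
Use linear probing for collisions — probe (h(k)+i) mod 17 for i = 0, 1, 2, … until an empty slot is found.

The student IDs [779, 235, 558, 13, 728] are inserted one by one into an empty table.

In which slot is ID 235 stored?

7

Insert 779: h=6, slot 6 empty => index 6.
Insert 235: h=6, slot 6 occupied => index 7.
Insert 558: h=6, slots 6,7 occupied => index 8.
Insert 13: h=1, slot 1 empty => index 1.
Insert 728: h=6, slots 6,7,8 occupied => index 9.
Table: [∅, 13, ∅, ∅, ∅, ∅, 779, 235, 558, 728, ∅, ∅, ∅, ∅, ∅, ∅, ∅]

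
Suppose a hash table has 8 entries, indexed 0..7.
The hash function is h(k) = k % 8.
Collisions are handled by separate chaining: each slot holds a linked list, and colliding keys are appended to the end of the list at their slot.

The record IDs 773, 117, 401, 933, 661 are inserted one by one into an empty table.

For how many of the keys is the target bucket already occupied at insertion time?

3

773 -> bucket 5
117 -> bucket 5 (collision)
401 -> bucket 1
933 -> bucket 5 (collision)
661 -> bucket 5 (collision)
Final buckets:
0: _
1: 401
2: _
3: _
4: _
5: 773 -> 117 -> 933 -> 661
6: _
7: _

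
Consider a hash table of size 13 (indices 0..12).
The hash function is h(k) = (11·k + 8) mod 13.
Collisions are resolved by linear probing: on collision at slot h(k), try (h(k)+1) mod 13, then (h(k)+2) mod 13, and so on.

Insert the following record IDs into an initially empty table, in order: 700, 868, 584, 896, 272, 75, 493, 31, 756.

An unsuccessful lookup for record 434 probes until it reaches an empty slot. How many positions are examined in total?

Insert 700: h=12, slot 12 empty => index 12.
Insert 868: h=1, slot 1 empty => index 1.
Insert 584: h=10, slot 10 empty => index 10.
Insert 896: h=10, slot 10 occupied => index 11.
Insert 272: h=10, slots 10,11,12 occupied => index 0.
Insert 75: h=1, slot 1 occupied => index 2.
Insert 493: h=10, slots 10,11,12,0,1,2 occupied => index 3.
Insert 31: h=11, slots 11,12,0,1,2,3 occupied => index 4.
Insert 756: h=4, slot 4 occupied => index 5.
Table: [272, 868, 75, 493, 31, 756, -, -, -, -, 584, 896, 700]
Lookup 434: h=11, probe 11,12,0,1,2,3,4,5,6 → slot 6 empty, not found.

9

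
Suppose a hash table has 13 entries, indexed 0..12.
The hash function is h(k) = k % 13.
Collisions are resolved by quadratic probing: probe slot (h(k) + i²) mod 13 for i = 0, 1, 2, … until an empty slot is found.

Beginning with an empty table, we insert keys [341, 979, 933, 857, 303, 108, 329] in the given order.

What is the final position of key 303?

5

Insert 341: h=3, slot 3 empty -> index 3.
Insert 979: h=4, slot 4 empty -> index 4.
Insert 933: h=10, slot 10 empty -> index 10.
Insert 857: h=12, slot 12 empty -> index 12.
Insert 303: h=4, slot 4 occupied -> index 5.
Insert 108: h=4, slots 4,5 occupied -> index 8.
Insert 329: h=4, slots 4,5,8 occupied -> index 0.
Table: [329, _, _, 341, 979, 303, _, _, 108, _, 933, _, 857]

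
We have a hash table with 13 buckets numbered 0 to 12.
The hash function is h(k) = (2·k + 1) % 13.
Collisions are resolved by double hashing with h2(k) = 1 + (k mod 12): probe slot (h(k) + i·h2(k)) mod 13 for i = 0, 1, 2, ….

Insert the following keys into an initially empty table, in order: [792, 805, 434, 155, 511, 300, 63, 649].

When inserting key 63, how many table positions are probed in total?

792 hashes to 12; slot 12 is free → place at 12.
805 hashes to 12, h2=2; 12 taken → place at 1.
434 hashes to 11; slot 11 is free → place at 11.
155 hashes to 12, h2=12; 12,11 taken → place at 10.
511 hashes to 9; slot 9 is free → place at 9.
300 hashes to 3; slot 3 is free → place at 3.
63 hashes to 10, h2=4; 10,1 taken → place at 5.
649 hashes to 12, h2=2; 12,1,3,5 taken → place at 7.
Table: [_, 805, _, 300, _, 63, _, 649, _, 511, 155, 434, 792]

3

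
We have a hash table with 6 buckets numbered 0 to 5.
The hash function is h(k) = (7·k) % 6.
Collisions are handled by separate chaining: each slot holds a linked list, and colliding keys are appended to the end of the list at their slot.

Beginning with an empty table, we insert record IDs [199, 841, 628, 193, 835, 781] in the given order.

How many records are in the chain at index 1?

5

199 -> bucket 1
841 -> bucket 1 (collision)
628 -> bucket 4
193 -> bucket 1 (collision)
835 -> bucket 1 (collision)
781 -> bucket 1 (collision)
Final buckets:
0: ∅
1: 199 -> 841 -> 193 -> 835 -> 781
2: ∅
3: ∅
4: 628
5: ∅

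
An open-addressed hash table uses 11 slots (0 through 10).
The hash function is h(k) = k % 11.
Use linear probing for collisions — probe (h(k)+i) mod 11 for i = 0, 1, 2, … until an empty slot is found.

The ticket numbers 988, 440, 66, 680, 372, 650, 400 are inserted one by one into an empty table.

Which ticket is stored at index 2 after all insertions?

372

988 hashes to 9; slot 9 is free -> place at 9.
440 hashes to 0; slot 0 is free -> place at 0.
66 hashes to 0; 0 taken -> place at 1.
680 hashes to 9; 9 taken -> place at 10.
372 hashes to 9; 9,10,0,1 taken -> place at 2.
650 hashes to 1; 1,2 taken -> place at 3.
400 hashes to 4; slot 4 is free -> place at 4.
Table: [440, 66, 372, 650, 400, -, -, -, -, 988, 680]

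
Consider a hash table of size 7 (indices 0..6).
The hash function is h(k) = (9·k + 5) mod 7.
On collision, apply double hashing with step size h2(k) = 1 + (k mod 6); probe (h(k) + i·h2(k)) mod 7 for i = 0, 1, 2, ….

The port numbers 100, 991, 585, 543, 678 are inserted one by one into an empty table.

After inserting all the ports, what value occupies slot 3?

Insert 100: h=2, slot 2 empty -> index 2.
Insert 991: h=6, slot 6 empty -> index 6.
Insert 585: h=6, h2=4, slot 6 occupied -> index 3.
Insert 543: h=6, h2=4, slots 6,3 occupied -> index 0.
Insert 678: h=3, h2=1, slot 3 occupied -> index 4.
Table: [543, —, 100, 585, 678, —, 991]

585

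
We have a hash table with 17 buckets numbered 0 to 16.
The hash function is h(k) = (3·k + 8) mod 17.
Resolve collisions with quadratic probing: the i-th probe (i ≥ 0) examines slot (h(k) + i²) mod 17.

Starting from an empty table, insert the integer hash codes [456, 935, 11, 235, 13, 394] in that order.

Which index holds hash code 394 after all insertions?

1

456 hashes to 16; slot 16 is free → place at 16.
935 hashes to 8; slot 8 is free → place at 8.
11 hashes to 7; slot 7 is free → place at 7.
235 hashes to 16; 16 taken → place at 0.
13 hashes to 13; slot 13 is free → place at 13.
394 hashes to 0; 0 taken → place at 1.
Table: [235, 394, —, —, —, —, —, 11, 935, —, —, —, —, 13, —, —, 456]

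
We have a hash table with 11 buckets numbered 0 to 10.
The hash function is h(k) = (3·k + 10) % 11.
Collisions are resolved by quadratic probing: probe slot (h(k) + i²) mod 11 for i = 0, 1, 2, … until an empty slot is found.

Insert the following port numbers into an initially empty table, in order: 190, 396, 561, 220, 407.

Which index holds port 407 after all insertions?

Insert 190: h=8, slot 8 empty → index 8.
Insert 396: h=10, slot 10 empty → index 10.
Insert 561: h=10, slot 10 occupied → index 0.
Insert 220: h=10, slots 10,0 occupied → index 3.
Insert 407: h=10, slots 10,0,3,8 occupied → index 4.
Table: [561, —, —, 220, 407, —, —, —, 190, —, 396]

4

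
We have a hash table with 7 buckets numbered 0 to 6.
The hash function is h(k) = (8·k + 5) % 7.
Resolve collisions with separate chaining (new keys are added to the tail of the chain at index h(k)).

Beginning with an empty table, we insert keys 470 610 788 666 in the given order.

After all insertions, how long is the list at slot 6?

Insert 470: h=6, bucket 6 empty → new chain.
Insert 610: h=6, bucket 6 nonempty → append to chain.
Insert 788: h=2, bucket 2 empty → new chain.
Insert 666: h=6, bucket 6 nonempty → append to chain.
Final buckets:
0: _
1: _
2: 788
3: _
4: _
5: _
6: 470 -> 610 -> 666

3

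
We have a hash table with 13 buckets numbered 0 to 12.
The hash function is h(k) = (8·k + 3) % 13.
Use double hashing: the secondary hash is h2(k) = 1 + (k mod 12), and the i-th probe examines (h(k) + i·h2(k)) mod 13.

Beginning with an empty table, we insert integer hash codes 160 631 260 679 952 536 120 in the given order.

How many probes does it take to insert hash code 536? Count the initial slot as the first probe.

2

160 hashes to 9; slot 9 is free → place at 9.
631 hashes to 7; slot 7 is free → place at 7.
260 hashes to 3; slot 3 is free → place at 3.
679 hashes to 1; slot 1 is free → place at 1.
952 hashes to 1, h2=5; 1 taken → place at 6.
536 hashes to 1, h2=9; 1 taken → place at 10.
120 hashes to 1, h2=1; 1 taken → place at 2.
Table: [∅, 679, 120, 260, ∅, ∅, 952, 631, ∅, 160, 536, ∅, ∅]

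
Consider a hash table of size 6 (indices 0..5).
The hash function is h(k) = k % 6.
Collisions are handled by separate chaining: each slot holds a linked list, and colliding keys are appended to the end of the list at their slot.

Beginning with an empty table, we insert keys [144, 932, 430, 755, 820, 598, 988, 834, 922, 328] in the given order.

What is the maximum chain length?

Insert 144: h=0, bucket 0 empty → new chain.
Insert 932: h=2, bucket 2 empty → new chain.
Insert 430: h=4, bucket 4 empty → new chain.
Insert 755: h=5, bucket 5 empty → new chain.
Insert 820: h=4, bucket 4 nonempty → append to chain.
Insert 598: h=4, bucket 4 nonempty → append to chain.
Insert 988: h=4, bucket 4 nonempty → append to chain.
Insert 834: h=0, bucket 0 nonempty → append to chain.
Insert 922: h=4, bucket 4 nonempty → append to chain.
Insert 328: h=4, bucket 4 nonempty → append to chain.
Final buckets:
0: 144 -> 834
1: -
2: 932
3: -
4: 430 -> 820 -> 598 -> 988 -> 922 -> 328
5: 755

6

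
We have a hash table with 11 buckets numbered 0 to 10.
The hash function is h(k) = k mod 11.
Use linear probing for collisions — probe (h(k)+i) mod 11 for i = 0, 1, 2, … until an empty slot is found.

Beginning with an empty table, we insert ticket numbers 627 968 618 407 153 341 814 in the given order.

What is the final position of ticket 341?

627: h=0 -> slot 0
968: h=0, probe 0,1 -> slot 1
618: h=2 -> slot 2
407: h=0, probe 0,1,2,3 -> slot 3
153: h=10 -> slot 10
341: h=0, probe 0,1,2,3,4 -> slot 4
814: h=0, probe 0,1,2,3,4,5 -> slot 5
Table: [627, 968, 618, 407, 341, 814, ∅, ∅, ∅, ∅, 153]

4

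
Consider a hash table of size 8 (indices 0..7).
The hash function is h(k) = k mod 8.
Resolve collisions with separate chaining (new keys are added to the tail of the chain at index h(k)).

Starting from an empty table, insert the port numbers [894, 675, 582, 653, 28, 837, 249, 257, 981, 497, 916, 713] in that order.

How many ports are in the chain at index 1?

4

Insert 894: h=6, bucket 6 empty -> new chain.
Insert 675: h=3, bucket 3 empty -> new chain.
Insert 582: h=6, bucket 6 nonempty -> append to chain.
Insert 653: h=5, bucket 5 empty -> new chain.
Insert 28: h=4, bucket 4 empty -> new chain.
Insert 837: h=5, bucket 5 nonempty -> append to chain.
Insert 249: h=1, bucket 1 empty -> new chain.
Insert 257: h=1, bucket 1 nonempty -> append to chain.
Insert 981: h=5, bucket 5 nonempty -> append to chain.
Insert 497: h=1, bucket 1 nonempty -> append to chain.
Insert 916: h=4, bucket 4 nonempty -> append to chain.
Insert 713: h=1, bucket 1 nonempty -> append to chain.
Final buckets:
0: ∅
1: 249 -> 257 -> 497 -> 713
2: ∅
3: 675
4: 28 -> 916
5: 653 -> 837 -> 981
6: 894 -> 582
7: ∅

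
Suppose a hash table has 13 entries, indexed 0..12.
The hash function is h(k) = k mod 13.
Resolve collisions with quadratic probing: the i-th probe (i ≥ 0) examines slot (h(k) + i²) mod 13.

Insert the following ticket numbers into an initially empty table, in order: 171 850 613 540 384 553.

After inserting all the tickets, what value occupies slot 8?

384

171 hashes to 2; slot 2 is free → place at 2.
850 hashes to 5; slot 5 is free → place at 5.
613 hashes to 2; 2 taken → place at 3.
540 hashes to 7; slot 7 is free → place at 7.
384 hashes to 7; 7 taken → place at 8.
553 hashes to 7; 7,8 taken → place at 11.
Table: [-, -, 171, 613, -, 850, -, 540, 384, -, -, 553, -]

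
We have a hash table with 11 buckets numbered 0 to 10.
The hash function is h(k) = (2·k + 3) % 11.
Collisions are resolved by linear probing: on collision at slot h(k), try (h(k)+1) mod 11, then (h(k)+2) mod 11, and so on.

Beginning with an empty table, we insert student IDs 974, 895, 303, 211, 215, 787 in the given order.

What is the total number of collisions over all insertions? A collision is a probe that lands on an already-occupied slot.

7

Insert 974: h=4, slot 4 empty -> index 4.
Insert 895: h=0, slot 0 empty -> index 0.
Insert 303: h=4, slot 4 occupied -> index 5.
Insert 211: h=7, slot 7 empty -> index 7.
Insert 215: h=4, slots 4,5 occupied -> index 6.
Insert 787: h=4, slots 4,5,6,7 occupied -> index 8.
Table: [895, -, -, -, 974, 303, 215, 211, 787, -, -]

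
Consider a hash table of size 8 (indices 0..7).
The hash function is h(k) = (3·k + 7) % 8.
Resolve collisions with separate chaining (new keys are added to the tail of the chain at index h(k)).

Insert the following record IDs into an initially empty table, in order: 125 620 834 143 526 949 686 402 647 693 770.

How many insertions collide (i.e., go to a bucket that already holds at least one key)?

6

Insert 125: h=6, bucket 6 empty -> new chain.
Insert 620: h=3, bucket 3 empty -> new chain.
Insert 834: h=5, bucket 5 empty -> new chain.
Insert 143: h=4, bucket 4 empty -> new chain.
Insert 526: h=1, bucket 1 empty -> new chain.
Insert 949: h=6, bucket 6 nonempty -> append to chain.
Insert 686: h=1, bucket 1 nonempty -> append to chain.
Insert 402: h=5, bucket 5 nonempty -> append to chain.
Insert 647: h=4, bucket 4 nonempty -> append to chain.
Insert 693: h=6, bucket 6 nonempty -> append to chain.
Insert 770: h=5, bucket 5 nonempty -> append to chain.
Final buckets:
0: _
1: 526 -> 686
2: _
3: 620
4: 143 -> 647
5: 834 -> 402 -> 770
6: 125 -> 949 -> 693
7: _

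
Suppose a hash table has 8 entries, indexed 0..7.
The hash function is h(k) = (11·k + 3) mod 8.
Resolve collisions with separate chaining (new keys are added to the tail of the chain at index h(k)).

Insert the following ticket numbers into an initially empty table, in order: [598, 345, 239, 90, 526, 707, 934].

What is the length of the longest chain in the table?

Insert 598: h=5, bucket 5 empty → new chain.
Insert 345: h=6, bucket 6 empty → new chain.
Insert 239: h=0, bucket 0 empty → new chain.
Insert 90: h=1, bucket 1 empty → new chain.
Insert 526: h=5, bucket 5 nonempty → append to chain.
Insert 707: h=4, bucket 4 empty → new chain.
Insert 934: h=5, bucket 5 nonempty → append to chain.
Final buckets:
0: 239
1: 90
2: —
3: —
4: 707
5: 598 -> 526 -> 934
6: 345
7: —

3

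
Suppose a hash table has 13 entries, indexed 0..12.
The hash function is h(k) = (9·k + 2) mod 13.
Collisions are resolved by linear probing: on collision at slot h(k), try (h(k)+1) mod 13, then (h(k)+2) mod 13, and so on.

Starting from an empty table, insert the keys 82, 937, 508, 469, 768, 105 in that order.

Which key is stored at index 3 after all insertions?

105

Insert 82: h=12, slot 12 empty → index 12.
Insert 937: h=11, slot 11 empty → index 11.
Insert 508: h=11, slots 11,12 occupied → index 0.
Insert 469: h=11, slots 11,12,0 occupied → index 1.
Insert 768: h=11, slots 11,12,0,1 occupied → index 2.
Insert 105: h=11, slots 11,12,0,1,2 occupied → index 3.
Table: [508, 469, 768, 105, _, _, _, _, _, _, _, 937, 82]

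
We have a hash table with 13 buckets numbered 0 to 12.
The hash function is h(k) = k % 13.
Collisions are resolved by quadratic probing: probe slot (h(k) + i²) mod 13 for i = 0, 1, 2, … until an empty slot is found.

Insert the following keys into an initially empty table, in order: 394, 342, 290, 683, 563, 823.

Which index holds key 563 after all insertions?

0

394 hashes to 4; slot 4 is free -> place at 4.
342 hashes to 4; 4 taken -> place at 5.
290 hashes to 4; 4,5 taken -> place at 8.
683 hashes to 7; slot 7 is free -> place at 7.
563 hashes to 4; 4,5,8 taken -> place at 0.
823 hashes to 4; 4,5,8,0,7 taken -> place at 3.
Table: [563, _, _, 823, 394, 342, _, 683, 290, _, _, _, _]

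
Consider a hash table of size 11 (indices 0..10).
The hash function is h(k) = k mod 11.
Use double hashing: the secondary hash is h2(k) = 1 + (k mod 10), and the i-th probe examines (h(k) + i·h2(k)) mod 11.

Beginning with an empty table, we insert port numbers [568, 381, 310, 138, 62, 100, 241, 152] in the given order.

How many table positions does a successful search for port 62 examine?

2

568 hashes to 7; slot 7 is free → place at 7.
381 hashes to 7, h2=2; 7 taken → place at 9.
310 hashes to 2; slot 2 is free → place at 2.
138 hashes to 6; slot 6 is free → place at 6.
62 hashes to 7, h2=3; 7 taken → place at 10.
100 hashes to 1; slot 1 is free → place at 1.
241 hashes to 10, h2=2; 10,1 taken → place at 3.
152 hashes to 9, h2=3; 9,1 taken → place at 4.
Table: [., 100, 310, 241, 152, ., 138, 568, ., 381, 62]
Lookup 62: h=7, h2=3, probe 7,10 → found at 10.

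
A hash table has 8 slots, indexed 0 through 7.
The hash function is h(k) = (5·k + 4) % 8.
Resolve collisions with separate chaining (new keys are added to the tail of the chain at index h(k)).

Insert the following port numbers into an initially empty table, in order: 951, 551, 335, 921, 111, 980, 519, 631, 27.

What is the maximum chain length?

951 -> bucket 7
551 -> bucket 7 (collision)
335 -> bucket 7 (collision)
921 -> bucket 1
111 -> bucket 7 (collision)
980 -> bucket 0
519 -> bucket 7 (collision)
631 -> bucket 7 (collision)
27 -> bucket 3
Final buckets:
0: 980
1: 921
2: _
3: 27
4: _
5: _
6: _
7: 951 -> 551 -> 335 -> 111 -> 519 -> 631

6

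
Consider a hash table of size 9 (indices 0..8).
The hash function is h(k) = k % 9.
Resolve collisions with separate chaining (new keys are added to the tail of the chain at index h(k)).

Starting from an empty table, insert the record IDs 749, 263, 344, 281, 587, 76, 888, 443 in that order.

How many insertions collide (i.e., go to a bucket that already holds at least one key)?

Insert 749: h=2, bucket 2 empty -> new chain.
Insert 263: h=2, bucket 2 nonempty -> append to chain.
Insert 344: h=2, bucket 2 nonempty -> append to chain.
Insert 281: h=2, bucket 2 nonempty -> append to chain.
Insert 587: h=2, bucket 2 nonempty -> append to chain.
Insert 76: h=4, bucket 4 empty -> new chain.
Insert 888: h=6, bucket 6 empty -> new chain.
Insert 443: h=2, bucket 2 nonempty -> append to chain.
Final buckets:
0: _
1: _
2: 749 -> 263 -> 344 -> 281 -> 587 -> 443
3: _
4: 76
5: _
6: 888
7: _
8: _

5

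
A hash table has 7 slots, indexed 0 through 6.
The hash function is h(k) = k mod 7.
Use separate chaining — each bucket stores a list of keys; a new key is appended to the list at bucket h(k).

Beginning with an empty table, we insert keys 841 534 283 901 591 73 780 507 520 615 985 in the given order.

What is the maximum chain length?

Insert 841: h=1, bucket 1 empty -> new chain.
Insert 534: h=2, bucket 2 empty -> new chain.
Insert 283: h=3, bucket 3 empty -> new chain.
Insert 901: h=5, bucket 5 empty -> new chain.
Insert 591: h=3, bucket 3 nonempty -> append to chain.
Insert 73: h=3, bucket 3 nonempty -> append to chain.
Insert 780: h=3, bucket 3 nonempty -> append to chain.
Insert 507: h=3, bucket 3 nonempty -> append to chain.
Insert 520: h=2, bucket 2 nonempty -> append to chain.
Insert 615: h=6, bucket 6 empty -> new chain.
Insert 985: h=5, bucket 5 nonempty -> append to chain.
Final buckets:
0: ∅
1: 841
2: 534 -> 520
3: 283 -> 591 -> 73 -> 780 -> 507
4: ∅
5: 901 -> 985
6: 615

5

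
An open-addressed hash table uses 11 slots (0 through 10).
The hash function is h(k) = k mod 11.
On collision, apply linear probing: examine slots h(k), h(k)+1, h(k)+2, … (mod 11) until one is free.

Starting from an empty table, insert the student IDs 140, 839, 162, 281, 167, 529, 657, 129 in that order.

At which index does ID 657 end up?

140 hashes to 8; slot 8 is free => place at 8.
839 hashes to 3; slot 3 is free => place at 3.
162 hashes to 8; 8 taken => place at 9.
281 hashes to 6; slot 6 is free => place at 6.
167 hashes to 2; slot 2 is free => place at 2.
529 hashes to 1; slot 1 is free => place at 1.
657 hashes to 8; 8,9 taken => place at 10.
129 hashes to 8; 8,9,10 taken => place at 0.
Table: [129, 529, 167, 839, —, —, 281, —, 140, 162, 657]

10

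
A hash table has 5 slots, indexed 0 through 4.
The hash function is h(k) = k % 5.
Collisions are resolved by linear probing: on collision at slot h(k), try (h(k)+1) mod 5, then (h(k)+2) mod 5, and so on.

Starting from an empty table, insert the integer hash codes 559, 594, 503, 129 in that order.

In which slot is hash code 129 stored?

1

Insert 559: h=4, slot 4 empty => index 4.
Insert 594: h=4, slot 4 occupied => index 0.
Insert 503: h=3, slot 3 empty => index 3.
Insert 129: h=4, slots 4,0 occupied => index 1.
Table: [594, 129, ., 503, 559]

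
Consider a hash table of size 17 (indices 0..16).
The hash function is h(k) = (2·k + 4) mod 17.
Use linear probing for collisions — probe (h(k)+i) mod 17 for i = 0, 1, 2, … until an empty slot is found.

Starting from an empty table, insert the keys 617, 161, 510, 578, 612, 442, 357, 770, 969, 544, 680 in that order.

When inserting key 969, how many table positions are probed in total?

Insert 617: h=14, slot 14 empty → index 14.
Insert 161: h=3, slot 3 empty → index 3.
Insert 510: h=4, slot 4 empty → index 4.
Insert 578: h=4, slot 4 occupied → index 5.
Insert 612: h=4, slots 4,5 occupied → index 6.
Insert 442: h=4, slots 4,5,6 occupied → index 7.
Insert 357: h=4, slots 4,5,6,7 occupied → index 8.
Insert 770: h=14, slot 14 occupied → index 15.
Insert 969: h=4, slots 4,5,6,7,8 occupied → index 9.
Insert 544: h=4, slots 4,5,6,7,8,9 occupied → index 10.
Insert 680: h=4, slots 4,5,6,7,8,9,10 occupied → index 11.
Table: [_, _, _, 161, 510, 578, 612, 442, 357, 969, 544, 680, _, _, 617, 770, _]

6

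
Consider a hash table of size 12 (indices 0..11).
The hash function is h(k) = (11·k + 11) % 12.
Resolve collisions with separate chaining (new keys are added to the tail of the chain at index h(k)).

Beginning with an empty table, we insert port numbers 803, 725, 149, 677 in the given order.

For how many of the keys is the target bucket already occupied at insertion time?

2

803 → bucket 0
725 → bucket 6
149 → bucket 6 (collision)
677 → bucket 6 (collision)
Final buckets:
0: 803
1: -
2: -
3: -
4: -
5: -
6: 725 -> 149 -> 677
7: -
8: -
9: -
10: -
11: -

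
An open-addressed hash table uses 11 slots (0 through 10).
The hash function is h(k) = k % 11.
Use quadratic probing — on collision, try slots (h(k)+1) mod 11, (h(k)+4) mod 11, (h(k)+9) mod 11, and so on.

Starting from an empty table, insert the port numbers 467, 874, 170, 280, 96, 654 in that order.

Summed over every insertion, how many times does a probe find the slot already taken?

467 hashes to 5; slot 5 is free => place at 5.
874 hashes to 5; 5 taken => place at 6.
170 hashes to 5; 5,6 taken => place at 9.
280 hashes to 5; 5,6,9 taken => place at 3.
96 hashes to 8; slot 8 is free => place at 8.
654 hashes to 5; 5,6,9,3 taken => place at 10.
Table: [—, —, —, 280, —, 467, 874, —, 96, 170, 654]

10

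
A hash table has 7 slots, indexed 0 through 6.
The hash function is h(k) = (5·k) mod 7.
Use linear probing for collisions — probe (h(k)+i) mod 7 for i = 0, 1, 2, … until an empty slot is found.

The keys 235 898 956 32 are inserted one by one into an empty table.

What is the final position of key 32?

235 hashes to 6; slot 6 is free → place at 6.
898 hashes to 3; slot 3 is free → place at 3.
956 hashes to 6; 6 taken → place at 0.
32 hashes to 6; 6,0 taken → place at 1.
Table: [956, 32, ., 898, ., ., 235]

1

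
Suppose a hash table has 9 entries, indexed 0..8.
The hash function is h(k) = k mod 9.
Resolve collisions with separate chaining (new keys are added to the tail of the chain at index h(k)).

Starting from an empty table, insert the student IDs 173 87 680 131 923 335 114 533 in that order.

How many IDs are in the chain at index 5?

3

173 -> bucket 2
87 -> bucket 6
680 -> bucket 5
131 -> bucket 5 (collision)
923 -> bucket 5 (collision)
335 -> bucket 2 (collision)
114 -> bucket 6 (collision)
533 -> bucket 2 (collision)
Final buckets:
0: ∅
1: ∅
2: 173 -> 335 -> 533
3: ∅
4: ∅
5: 680 -> 131 -> 923
6: 87 -> 114
7: ∅
8: ∅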